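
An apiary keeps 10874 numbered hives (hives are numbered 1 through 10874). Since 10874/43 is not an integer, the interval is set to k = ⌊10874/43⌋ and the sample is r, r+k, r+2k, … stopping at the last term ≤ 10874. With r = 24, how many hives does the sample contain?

k = ⌊10874/43⌋ = 252
Achieved size = ⌊(10874 − 24)/252⌋ + 1 = ⌊10850/252⌋ + 1 = 43 + 1 = 44
(last selection: 24 + 43×252 = 10860 ≤ 10874; next would be 11112 > 10874)

44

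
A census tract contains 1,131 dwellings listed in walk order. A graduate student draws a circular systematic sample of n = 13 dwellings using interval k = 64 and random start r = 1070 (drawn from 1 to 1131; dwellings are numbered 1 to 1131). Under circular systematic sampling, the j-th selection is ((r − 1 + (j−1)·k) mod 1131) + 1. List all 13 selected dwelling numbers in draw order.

1070, 3, 67, 131, 195, 259, 323, 387, 451, 515, 579, 643, 707

Selection 1: 1070
Selection 2: 1070 + 64 = 1134 → 1134 − 1131 = 3
Selection 3: 3 + 64 = 67
Selection 4: 67 + 64 = 131
Selection 5: 131 + 64 = 195
Selection 6: 195 + 64 = 259
Selection 7: 259 + 64 = 323
Selection 8: 323 + 64 = 387
Selection 9: 387 + 64 = 451
Selection 10: 451 + 64 = 515
Selection 11: 515 + 64 = 579
Selection 12: 579 + 64 = 643
Selection 13: 643 + 64 = 707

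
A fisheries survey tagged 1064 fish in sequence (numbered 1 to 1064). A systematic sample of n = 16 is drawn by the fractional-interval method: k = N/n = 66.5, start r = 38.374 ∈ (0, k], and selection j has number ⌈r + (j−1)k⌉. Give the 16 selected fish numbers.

39, 105, 172, 238, 305, 371, 438, 504, 571, 637, 704, 770, 837, 903, 970, 1036

j=1: r + 0k = 38.374 → ⌈·⌉ = 39
j=2: r + 1k = 104.874 → ⌈·⌉ = 105
j=3: r + 2k = 171.374 → ⌈·⌉ = 172
j=4: r + 3k = 237.874 → ⌈·⌉ = 238
j=5: r + 4k = 304.374 → ⌈·⌉ = 305
j=6: r + 5k = 370.874 → ⌈·⌉ = 371
j=7: r + 6k = 437.374 → ⌈·⌉ = 438
j=8: r + 7k = 503.874 → ⌈·⌉ = 504
j=9: r + 8k = 570.374 → ⌈·⌉ = 571
j=10: r + 9k = 636.874 → ⌈·⌉ = 637
j=11: r + 10k = 703.374 → ⌈·⌉ = 704
j=12: r + 11k = 769.874 → ⌈·⌉ = 770
j=13: r + 12k = 836.374 → ⌈·⌉ = 837
j=14: r + 13k = 902.874 → ⌈·⌉ = 903
j=15: r + 14k = 969.374 → ⌈·⌉ = 970
j=16: r + 15k = 1035.874 → ⌈·⌉ = 1036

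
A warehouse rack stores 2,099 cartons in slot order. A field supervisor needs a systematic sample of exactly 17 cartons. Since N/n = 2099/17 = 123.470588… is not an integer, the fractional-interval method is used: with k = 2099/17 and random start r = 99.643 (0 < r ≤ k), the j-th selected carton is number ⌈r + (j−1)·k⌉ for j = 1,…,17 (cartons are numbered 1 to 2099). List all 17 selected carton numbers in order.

j=1: r + 0k = 99.643 → ⌈·⌉ = 100
j=2: r + 1k = 223.113588… → ⌈·⌉ = 224
j=3: r + 2k = 346.584176… → ⌈·⌉ = 347
j=4: r + 3k = 470.054764… → ⌈·⌉ = 471
j=5: r + 4k = 593.525352… → ⌈·⌉ = 594
j=6: r + 5k = 716.995941… → ⌈·⌉ = 717
j=7: r + 6k = 840.466529… → ⌈·⌉ = 841
j=8: r + 7k = 963.937117… → ⌈·⌉ = 964
j=9: r + 8k = 1087.407705… → ⌈·⌉ = 1088
j=10: r + 9k = 1210.878294… → ⌈·⌉ = 1211
j=11: r + 10k = 1334.348882… → ⌈·⌉ = 1335
j=12: r + 11k = 1457.819470… → ⌈·⌉ = 1458
j=13: r + 12k = 1581.290058… → ⌈·⌉ = 1582
j=14: r + 13k = 1704.760647… → ⌈·⌉ = 1705
j=15: r + 14k = 1828.231235… → ⌈·⌉ = 1829
j=16: r + 15k = 1951.701823… → ⌈·⌉ = 1952
j=17: r + 16k = 2075.172411… → ⌈·⌉ = 2076

100, 224, 347, 471, 594, 717, 841, 964, 1088, 1211, 1335, 1458, 1582, 1705, 1829, 1952, 2076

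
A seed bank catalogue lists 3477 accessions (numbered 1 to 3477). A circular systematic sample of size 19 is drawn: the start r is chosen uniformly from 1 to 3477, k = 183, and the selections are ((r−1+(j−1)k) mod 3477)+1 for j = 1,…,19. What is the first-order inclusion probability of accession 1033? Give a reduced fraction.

1/183

For each position j, as r ranges over 1…3477 the j-th selection hits every accession exactly once, so accession 1033 is selected for exactly 19 of the 3477 starts.
Inclusion probability = 19/3477 = 1/183.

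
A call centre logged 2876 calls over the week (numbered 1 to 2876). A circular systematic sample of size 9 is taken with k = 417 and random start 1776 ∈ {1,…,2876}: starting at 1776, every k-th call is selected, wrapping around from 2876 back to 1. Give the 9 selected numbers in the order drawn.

1776, 2193, 2610, 151, 568, 985, 1402, 1819, 2236

Selection 1: 1776
Selection 2: 1776 + 417 = 2193
Selection 3: 2193 + 417 = 2610
Selection 4: 2610 + 417 = 3027 → 3027 − 2876 = 151
Selection 5: 151 + 417 = 568
Selection 6: 568 + 417 = 985
Selection 7: 985 + 417 = 1402
Selection 8: 1402 + 417 = 1819
Selection 9: 1819 + 417 = 2236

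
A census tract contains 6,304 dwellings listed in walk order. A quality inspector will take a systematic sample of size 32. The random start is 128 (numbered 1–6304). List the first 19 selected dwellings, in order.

k = N/n = 6304/32 = 197
dwelling 1: 128
dwelling 2: 128 + 197 = 325
dwelling 3: 325 + 197 = 522
dwelling 4: 522 + 197 = 719
dwelling 5: 719 + 197 = 916
dwelling 6: 916 + 197 = 1113
dwelling 7: 1113 + 197 = 1310
dwelling 8: 1310 + 197 = 1507
dwelling 9: 1507 + 197 = 1704
dwelling 10: 1704 + 197 = 1901
dwelling 11: 1901 + 197 = 2098
dwelling 12: 2098 + 197 = 2295
dwelling 13: 2295 + 197 = 2492
dwelling 14: 2492 + 197 = 2689
dwelling 15: 2689 + 197 = 2886
dwelling 16: 2886 + 197 = 3083
dwelling 17: 3083 + 197 = 3280
dwelling 18: 3280 + 197 = 3477
dwelling 19: 3477 + 197 = 3674

128, 325, 522, 719, 916, 1113, 1310, 1507, 1704, 1901, 2098, 2295, 2492, 2689, 2886, 3083, 3280, 3477, 3674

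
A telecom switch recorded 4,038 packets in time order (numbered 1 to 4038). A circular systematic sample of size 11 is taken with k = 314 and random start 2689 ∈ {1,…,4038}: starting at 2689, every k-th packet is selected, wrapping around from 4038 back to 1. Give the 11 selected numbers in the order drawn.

Selection 1: 2689
Selection 2: 2689 + 314 = 3003
Selection 3: 3003 + 314 = 3317
Selection 4: 3317 + 314 = 3631
Selection 5: 3631 + 314 = 3945
Selection 6: 3945 + 314 = 4259 → 4259 − 4038 = 221
Selection 7: 221 + 314 = 535
Selection 8: 535 + 314 = 849
Selection 9: 849 + 314 = 1163
Selection 10: 1163 + 314 = 1477
Selection 11: 1477 + 314 = 1791

2689, 3003, 3317, 3631, 3945, 221, 535, 849, 1163, 1477, 1791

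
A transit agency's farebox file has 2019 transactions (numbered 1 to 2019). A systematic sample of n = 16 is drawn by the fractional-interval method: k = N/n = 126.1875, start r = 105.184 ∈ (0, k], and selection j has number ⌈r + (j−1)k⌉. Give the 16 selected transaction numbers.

j=1: r + 0k = 105.184 → ⌈·⌉ = 106
j=2: r + 1k = 231.3715 → ⌈·⌉ = 232
j=3: r + 2k = 357.559 → ⌈·⌉ = 358
j=4: r + 3k = 483.7465 → ⌈·⌉ = 484
j=5: r + 4k = 609.934 → ⌈·⌉ = 610
j=6: r + 5k = 736.1215 → ⌈·⌉ = 737
j=7: r + 6k = 862.309 → ⌈·⌉ = 863
j=8: r + 7k = 988.4965 → ⌈·⌉ = 989
j=9: r + 8k = 1114.684 → ⌈·⌉ = 1115
j=10: r + 9k = 1240.8715 → ⌈·⌉ = 1241
j=11: r + 10k = 1367.059 → ⌈·⌉ = 1368
j=12: r + 11k = 1493.2465 → ⌈·⌉ = 1494
j=13: r + 12k = 1619.434 → ⌈·⌉ = 1620
j=14: r + 13k = 1745.6215 → ⌈·⌉ = 1746
j=15: r + 14k = 1871.809 → ⌈·⌉ = 1872
j=16: r + 15k = 1997.9965 → ⌈·⌉ = 1998

106, 232, 358, 484, 610, 737, 863, 989, 1115, 1241, 1368, 1494, 1620, 1746, 1872, 1998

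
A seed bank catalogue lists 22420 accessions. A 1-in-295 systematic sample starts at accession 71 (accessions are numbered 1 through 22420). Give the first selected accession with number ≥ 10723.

k = 295
Steps past start: ⌈(10723 − 71)/295⌉ = ⌈10652/295⌉ = 37
Selected accession: 71 + 37×295 = 10986

10986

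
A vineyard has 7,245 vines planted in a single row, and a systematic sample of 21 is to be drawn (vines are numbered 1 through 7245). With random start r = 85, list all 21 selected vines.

85, 430, 775, 1120, 1465, 1810, 2155, 2500, 2845, 3190, 3535, 3880, 4225, 4570, 4915, 5260, 5605, 5950, 6295, 6640, 6985

k = N/n = 7245/21 = 345
vine 1: 85
vine 2: 85 + 345 = 430
vine 3: 430 + 345 = 775
vine 4: 775 + 345 = 1120
vine 5: 1120 + 345 = 1465
vine 6: 1465 + 345 = 1810
vine 7: 1810 + 345 = 2155
vine 8: 2155 + 345 = 2500
vine 9: 2500 + 345 = 2845
vine 10: 2845 + 345 = 3190
vine 11: 3190 + 345 = 3535
vine 12: 3535 + 345 = 3880
vine 13: 3880 + 345 = 4225
vine 14: 4225 + 345 = 4570
vine 15: 4570 + 345 = 4915
vine 16: 4915 + 345 = 5260
vine 17: 5260 + 345 = 5605
vine 18: 5605 + 345 = 5950
vine 19: 5950 + 345 = 6295
vine 20: 6295 + 345 = 6640
vine 21: 6640 + 345 = 6985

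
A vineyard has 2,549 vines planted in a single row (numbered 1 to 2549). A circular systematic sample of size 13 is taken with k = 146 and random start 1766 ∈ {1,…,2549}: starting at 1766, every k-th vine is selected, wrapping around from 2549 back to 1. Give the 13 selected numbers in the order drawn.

1766, 1912, 2058, 2204, 2350, 2496, 93, 239, 385, 531, 677, 823, 969

Selection 1: 1766
Selection 2: 1766 + 146 = 1912
Selection 3: 1912 + 146 = 2058
Selection 4: 2058 + 146 = 2204
Selection 5: 2204 + 146 = 2350
Selection 6: 2350 + 146 = 2496
Selection 7: 2496 + 146 = 2642 → 2642 − 2549 = 93
Selection 8: 93 + 146 = 239
Selection 9: 239 + 146 = 385
Selection 10: 385 + 146 = 531
Selection 11: 531 + 146 = 677
Selection 12: 677 + 146 = 823
Selection 13: 823 + 146 = 969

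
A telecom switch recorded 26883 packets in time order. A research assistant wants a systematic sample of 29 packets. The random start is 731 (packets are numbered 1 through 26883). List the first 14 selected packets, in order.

731, 1658, 2585, 3512, 4439, 5366, 6293, 7220, 8147, 9074, 10001, 10928, 11855, 12782

k = N/n = 26883/29 = 927
packet 1: 731
packet 2: 731 + 927 = 1658
packet 3: 1658 + 927 = 2585
packet 4: 2585 + 927 = 3512
packet 5: 3512 + 927 = 4439
packet 6: 4439 + 927 = 5366
packet 7: 5366 + 927 = 6293
packet 8: 6293 + 927 = 7220
packet 9: 7220 + 927 = 8147
packet 10: 8147 + 927 = 9074
packet 11: 9074 + 927 = 10001
packet 12: 10001 + 927 = 10928
packet 13: 10928 + 927 = 11855
packet 14: 11855 + 927 = 12782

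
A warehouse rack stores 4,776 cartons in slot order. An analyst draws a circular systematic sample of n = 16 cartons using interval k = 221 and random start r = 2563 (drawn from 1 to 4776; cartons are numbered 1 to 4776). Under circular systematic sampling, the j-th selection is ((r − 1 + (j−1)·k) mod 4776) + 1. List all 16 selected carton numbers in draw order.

Selection 1: 2563
Selection 2: 2563 + 221 = 2784
Selection 3: 2784 + 221 = 3005
Selection 4: 3005 + 221 = 3226
Selection 5: 3226 + 221 = 3447
Selection 6: 3447 + 221 = 3668
Selection 7: 3668 + 221 = 3889
Selection 8: 3889 + 221 = 4110
Selection 9: 4110 + 221 = 4331
Selection 10: 4331 + 221 = 4552
Selection 11: 4552 + 221 = 4773
Selection 12: 4773 + 221 = 4994 → 4994 − 4776 = 218
Selection 13: 218 + 221 = 439
Selection 14: 439 + 221 = 660
Selection 15: 660 + 221 = 881
Selection 16: 881 + 221 = 1102

2563, 2784, 3005, 3226, 3447, 3668, 3889, 4110, 4331, 4552, 4773, 218, 439, 660, 881, 1102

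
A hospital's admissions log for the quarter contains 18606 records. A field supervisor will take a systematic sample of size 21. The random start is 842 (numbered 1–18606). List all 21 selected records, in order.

k = N/n = 18606/21 = 886
record 1: 842
record 2: 842 + 886 = 1728
record 3: 1728 + 886 = 2614
record 4: 2614 + 886 = 3500
record 5: 3500 + 886 = 4386
record 6: 4386 + 886 = 5272
record 7: 5272 + 886 = 6158
record 8: 6158 + 886 = 7044
record 9: 7044 + 886 = 7930
record 10: 7930 + 886 = 8816
record 11: 8816 + 886 = 9702
record 12: 9702 + 886 = 10588
record 13: 10588 + 886 = 11474
record 14: 11474 + 886 = 12360
record 15: 12360 + 886 = 13246
record 16: 13246 + 886 = 14132
record 17: 14132 + 886 = 15018
record 18: 15018 + 886 = 15904
record 19: 15904 + 886 = 16790
record 20: 16790 + 886 = 17676
record 21: 17676 + 886 = 18562

842, 1728, 2614, 3500, 4386, 5272, 6158, 7044, 7930, 8816, 9702, 10588, 11474, 12360, 13246, 14132, 15018, 15904, 16790, 17676, 18562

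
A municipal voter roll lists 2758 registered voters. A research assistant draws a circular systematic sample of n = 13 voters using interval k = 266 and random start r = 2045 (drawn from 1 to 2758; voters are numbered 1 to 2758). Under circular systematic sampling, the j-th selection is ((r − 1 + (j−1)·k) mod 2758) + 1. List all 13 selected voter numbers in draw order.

2045, 2311, 2577, 85, 351, 617, 883, 1149, 1415, 1681, 1947, 2213, 2479

Selection 1: 2045
Selection 2: 2045 + 266 = 2311
Selection 3: 2311 + 266 = 2577
Selection 4: 2577 + 266 = 2843 → 2843 − 2758 = 85
Selection 5: 85 + 266 = 351
Selection 6: 351 + 266 = 617
Selection 7: 617 + 266 = 883
Selection 8: 883 + 266 = 1149
Selection 9: 1149 + 266 = 1415
Selection 10: 1415 + 266 = 1681
Selection 11: 1681 + 266 = 1947
Selection 12: 1947 + 266 = 2213
Selection 13: 2213 + 266 = 2479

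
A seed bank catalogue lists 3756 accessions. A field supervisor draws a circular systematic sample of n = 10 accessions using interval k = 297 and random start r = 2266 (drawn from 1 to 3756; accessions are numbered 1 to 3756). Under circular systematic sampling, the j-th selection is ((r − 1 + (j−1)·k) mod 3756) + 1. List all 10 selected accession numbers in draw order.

2266, 2563, 2860, 3157, 3454, 3751, 292, 589, 886, 1183

Selection 1: 2266
Selection 2: 2266 + 297 = 2563
Selection 3: 2563 + 297 = 2860
Selection 4: 2860 + 297 = 3157
Selection 5: 3157 + 297 = 3454
Selection 6: 3454 + 297 = 3751
Selection 7: 3751 + 297 = 4048 → 4048 − 3756 = 292
Selection 8: 292 + 297 = 589
Selection 9: 589 + 297 = 886
Selection 10: 886 + 297 = 1183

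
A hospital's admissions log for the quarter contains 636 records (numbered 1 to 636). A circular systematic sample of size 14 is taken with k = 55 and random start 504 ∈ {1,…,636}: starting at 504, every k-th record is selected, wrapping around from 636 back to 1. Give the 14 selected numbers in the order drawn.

504, 559, 614, 33, 88, 143, 198, 253, 308, 363, 418, 473, 528, 583

Selection 1: 504
Selection 2: 504 + 55 = 559
Selection 3: 559 + 55 = 614
Selection 4: 614 + 55 = 669 → 669 − 636 = 33
Selection 5: 33 + 55 = 88
Selection 6: 88 + 55 = 143
Selection 7: 143 + 55 = 198
Selection 8: 198 + 55 = 253
Selection 9: 253 + 55 = 308
Selection 10: 308 + 55 = 363
Selection 11: 363 + 55 = 418
Selection 12: 418 + 55 = 473
Selection 13: 473 + 55 = 528
Selection 14: 528 + 55 = 583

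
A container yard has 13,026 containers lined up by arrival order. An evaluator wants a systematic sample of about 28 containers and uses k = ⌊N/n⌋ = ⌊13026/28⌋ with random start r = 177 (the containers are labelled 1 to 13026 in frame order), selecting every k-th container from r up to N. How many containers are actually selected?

28

k = ⌊13026/28⌋ = 465
Achieved size = ⌊(13026 − 177)/465⌋ + 1 = ⌊12849/465⌋ + 1 = 27 + 1 = 28
(last selection: 177 + 27×465 = 12732 ≤ 13026; next would be 13197 > 13026)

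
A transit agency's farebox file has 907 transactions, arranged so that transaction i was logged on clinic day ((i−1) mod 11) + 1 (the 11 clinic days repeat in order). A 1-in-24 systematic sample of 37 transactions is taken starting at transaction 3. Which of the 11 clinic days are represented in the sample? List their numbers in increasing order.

Consecutive selections differ by k = 24, so their clinic day numbers differ by 24 mod 11 = 2.
gcd(24, 11) = 1, so the sample visits 11/1 = 11 distinct residues mod 11.
Start 3 is clinic day 3; the clinic days hit are 1, 2, 3, 4, 5, 6, 7, 8, 9, 10, 11.

1, 2, 3, 4, 5, 6, 7, 8, 9, 10, 11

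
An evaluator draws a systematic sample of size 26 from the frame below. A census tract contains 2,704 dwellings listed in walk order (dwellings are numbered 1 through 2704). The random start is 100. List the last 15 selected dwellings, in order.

k = N/n = 2704/26 = 104
12th selection = 100 + 11×104 = 1244
13th: 1244 + 104 = 1348
14th: 1348 + 104 = 1452
15th: 1452 + 104 = 1556
16th: 1556 + 104 = 1660
17th: 1660 + 104 = 1764
18th: 1764 + 104 = 1868
19th: 1868 + 104 = 1972
20th: 1972 + 104 = 2076
21st: 2076 + 104 = 2180
22nd: 2180 + 104 = 2284
23rd: 2284 + 104 = 2388
24th: 2388 + 104 = 2492
25th: 2492 + 104 = 2596
26th: 2596 + 104 = 2700

1244, 1348, 1452, 1556, 1660, 1764, 1868, 1972, 2076, 2180, 2284, 2388, 2492, 2596, 2700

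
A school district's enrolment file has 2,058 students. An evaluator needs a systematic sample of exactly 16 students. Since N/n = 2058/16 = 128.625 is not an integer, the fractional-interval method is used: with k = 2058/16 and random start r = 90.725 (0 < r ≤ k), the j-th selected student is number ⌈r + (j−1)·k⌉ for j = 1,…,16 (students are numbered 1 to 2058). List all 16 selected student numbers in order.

91, 220, 348, 477, 606, 734, 863, 992, 1120, 1249, 1377, 1506, 1635, 1763, 1892, 2021

j=1: r + 0k = 90.725 → ⌈·⌉ = 91
j=2: r + 1k = 219.35 → ⌈·⌉ = 220
j=3: r + 2k = 347.975 → ⌈·⌉ = 348
j=4: r + 3k = 476.6 → ⌈·⌉ = 477
j=5: r + 4k = 605.225 → ⌈·⌉ = 606
j=6: r + 5k = 733.85 → ⌈·⌉ = 734
j=7: r + 6k = 862.475 → ⌈·⌉ = 863
j=8: r + 7k = 991.1 → ⌈·⌉ = 992
j=9: r + 8k = 1119.725 → ⌈·⌉ = 1120
j=10: r + 9k = 1248.35 → ⌈·⌉ = 1249
j=11: r + 10k = 1376.975 → ⌈·⌉ = 1377
j=12: r + 11k = 1505.6 → ⌈·⌉ = 1506
j=13: r + 12k = 1634.225 → ⌈·⌉ = 1635
j=14: r + 13k = 1762.85 → ⌈·⌉ = 1763
j=15: r + 14k = 1891.475 → ⌈·⌉ = 1892
j=16: r + 15k = 2020.1 → ⌈·⌉ = 2021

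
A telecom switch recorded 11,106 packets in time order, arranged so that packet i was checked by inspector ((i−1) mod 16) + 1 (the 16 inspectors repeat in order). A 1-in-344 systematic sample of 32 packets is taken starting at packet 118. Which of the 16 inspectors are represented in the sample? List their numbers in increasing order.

Consecutive selections differ by k = 344, so their inspector numbers differ by 344 mod 16 = 8.
gcd(344, 16) = 8, so the sample visits 16/8 = 2 distinct residues mod 16.
Start 118 is inspector 6; the inspectors hit are 6, 14.

6, 14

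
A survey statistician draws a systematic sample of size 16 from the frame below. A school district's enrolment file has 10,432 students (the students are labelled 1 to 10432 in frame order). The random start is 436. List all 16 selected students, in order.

k = N/n = 10432/16 = 652
student 1: 436
student 2: 436 + 652 = 1088
student 3: 1088 + 652 = 1740
student 4: 1740 + 652 = 2392
student 5: 2392 + 652 = 3044
student 6: 3044 + 652 = 3696
student 7: 3696 + 652 = 4348
student 8: 4348 + 652 = 5000
student 9: 5000 + 652 = 5652
student 10: 5652 + 652 = 6304
student 11: 6304 + 652 = 6956
student 12: 6956 + 652 = 7608
student 13: 7608 + 652 = 8260
student 14: 8260 + 652 = 8912
student 15: 8912 + 652 = 9564
student 16: 9564 + 652 = 10216

436, 1088, 1740, 2392, 3044, 3696, 4348, 5000, 5652, 6304, 6956, 7608, 8260, 8912, 9564, 10216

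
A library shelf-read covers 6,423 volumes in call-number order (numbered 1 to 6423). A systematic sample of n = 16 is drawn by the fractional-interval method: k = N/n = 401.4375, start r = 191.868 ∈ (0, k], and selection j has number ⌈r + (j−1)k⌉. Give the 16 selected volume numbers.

192, 594, 995, 1397, 1798, 2200, 2601, 3002, 3404, 3805, 4207, 4608, 5010, 5411, 5812, 6214

j=1: r + 0k = 191.868 → ⌈·⌉ = 192
j=2: r + 1k = 593.3055 → ⌈·⌉ = 594
j=3: r + 2k = 994.743 → ⌈·⌉ = 995
j=4: r + 3k = 1396.1805 → ⌈·⌉ = 1397
j=5: r + 4k = 1797.618 → ⌈·⌉ = 1798
j=6: r + 5k = 2199.0555 → ⌈·⌉ = 2200
j=7: r + 6k = 2600.493 → ⌈·⌉ = 2601
j=8: r + 7k = 3001.9305 → ⌈·⌉ = 3002
j=9: r + 8k = 3403.368 → ⌈·⌉ = 3404
j=10: r + 9k = 3804.8055 → ⌈·⌉ = 3805
j=11: r + 10k = 4206.243 → ⌈·⌉ = 4207
j=12: r + 11k = 4607.6805 → ⌈·⌉ = 4608
j=13: r + 12k = 5009.118 → ⌈·⌉ = 5010
j=14: r + 13k = 5410.5555 → ⌈·⌉ = 5411
j=15: r + 14k = 5811.993 → ⌈·⌉ = 5812
j=16: r + 15k = 6213.4305 → ⌈·⌉ = 6214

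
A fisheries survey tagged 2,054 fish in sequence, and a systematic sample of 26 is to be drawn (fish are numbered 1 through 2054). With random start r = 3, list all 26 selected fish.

3, 82, 161, 240, 319, 398, 477, 556, 635, 714, 793, 872, 951, 1030, 1109, 1188, 1267, 1346, 1425, 1504, 1583, 1662, 1741, 1820, 1899, 1978

k = N/n = 2054/26 = 79
fish 1: 3
fish 2: 3 + 79 = 82
fish 3: 82 + 79 = 161
fish 4: 161 + 79 = 240
fish 5: 240 + 79 = 319
fish 6: 319 + 79 = 398
fish 7: 398 + 79 = 477
fish 8: 477 + 79 = 556
fish 9: 556 + 79 = 635
fish 10: 635 + 79 = 714
fish 11: 714 + 79 = 793
fish 12: 793 + 79 = 872
fish 13: 872 + 79 = 951
fish 14: 951 + 79 = 1030
fish 15: 1030 + 79 = 1109
fish 16: 1109 + 79 = 1188
fish 17: 1188 + 79 = 1267
fish 18: 1267 + 79 = 1346
fish 19: 1346 + 79 = 1425
fish 20: 1425 + 79 = 1504
fish 21: 1504 + 79 = 1583
fish 22: 1583 + 79 = 1662
fish 23: 1662 + 79 = 1741
fish 24: 1741 + 79 = 1820
fish 25: 1820 + 79 = 1899
fish 26: 1899 + 79 = 1978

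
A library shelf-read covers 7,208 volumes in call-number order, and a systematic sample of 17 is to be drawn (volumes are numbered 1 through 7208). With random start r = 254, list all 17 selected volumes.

k = N/n = 7208/17 = 424
volume 1: 254
volume 2: 254 + 424 = 678
volume 3: 678 + 424 = 1102
volume 4: 1102 + 424 = 1526
volume 5: 1526 + 424 = 1950
volume 6: 1950 + 424 = 2374
volume 7: 2374 + 424 = 2798
volume 8: 2798 + 424 = 3222
volume 9: 3222 + 424 = 3646
volume 10: 3646 + 424 = 4070
volume 11: 4070 + 424 = 4494
volume 12: 4494 + 424 = 4918
volume 13: 4918 + 424 = 5342
volume 14: 5342 + 424 = 5766
volume 15: 5766 + 424 = 6190
volume 16: 6190 + 424 = 6614
volume 17: 6614 + 424 = 7038

254, 678, 1102, 1526, 1950, 2374, 2798, 3222, 3646, 4070, 4494, 4918, 5342, 5766, 6190, 6614, 7038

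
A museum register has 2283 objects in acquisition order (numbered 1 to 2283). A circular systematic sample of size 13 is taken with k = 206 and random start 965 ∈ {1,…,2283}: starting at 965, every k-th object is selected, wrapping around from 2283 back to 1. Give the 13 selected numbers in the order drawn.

Selection 1: 965
Selection 2: 965 + 206 = 1171
Selection 3: 1171 + 206 = 1377
Selection 4: 1377 + 206 = 1583
Selection 5: 1583 + 206 = 1789
Selection 6: 1789 + 206 = 1995
Selection 7: 1995 + 206 = 2201
Selection 8: 2201 + 206 = 2407 → 2407 − 2283 = 124
Selection 9: 124 + 206 = 330
Selection 10: 330 + 206 = 536
Selection 11: 536 + 206 = 742
Selection 12: 742 + 206 = 948
Selection 13: 948 + 206 = 1154

965, 1171, 1377, 1583, 1789, 1995, 2201, 124, 330, 536, 742, 948, 1154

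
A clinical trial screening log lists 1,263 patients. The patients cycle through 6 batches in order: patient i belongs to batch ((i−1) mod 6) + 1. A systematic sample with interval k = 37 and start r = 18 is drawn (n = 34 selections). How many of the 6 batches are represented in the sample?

Consecutive selections differ by k = 37, so their batch numbers differ by 37 mod 6 = 1.
gcd(37, 6) = 1, so the sample visits 6/1 = 6 distinct residues mod 6.
Start 18 is batch 6; the batches hit are 1, 2, 3, 4, 5, 6.

6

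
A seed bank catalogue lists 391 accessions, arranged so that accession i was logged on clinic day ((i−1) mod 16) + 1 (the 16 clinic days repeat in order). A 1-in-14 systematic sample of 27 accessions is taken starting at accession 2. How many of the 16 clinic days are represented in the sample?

Consecutive selections differ by k = 14, so their clinic day numbers differ by 14 mod 16 = 14.
gcd(14, 16) = 2, so the sample visits 16/2 = 8 distinct residues mod 16.
Start 2 is clinic day 2; the clinic days hit are 2, 4, 6, 8, 10, 12, 14, 16.

8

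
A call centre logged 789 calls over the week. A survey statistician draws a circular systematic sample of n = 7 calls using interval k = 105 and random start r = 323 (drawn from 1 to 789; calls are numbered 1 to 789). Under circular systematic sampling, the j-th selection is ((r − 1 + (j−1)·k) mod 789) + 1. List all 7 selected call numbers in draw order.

323, 428, 533, 638, 743, 59, 164

Selection 1: 323
Selection 2: 323 + 105 = 428
Selection 3: 428 + 105 = 533
Selection 4: 533 + 105 = 638
Selection 5: 638 + 105 = 743
Selection 6: 743 + 105 = 848 → 848 − 789 = 59
Selection 7: 59 + 105 = 164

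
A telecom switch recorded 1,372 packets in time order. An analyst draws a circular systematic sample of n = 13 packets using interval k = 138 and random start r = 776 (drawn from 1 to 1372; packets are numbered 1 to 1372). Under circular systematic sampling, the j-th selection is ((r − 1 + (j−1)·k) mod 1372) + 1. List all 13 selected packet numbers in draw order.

776, 914, 1052, 1190, 1328, 94, 232, 370, 508, 646, 784, 922, 1060

Selection 1: 776
Selection 2: 776 + 138 = 914
Selection 3: 914 + 138 = 1052
Selection 4: 1052 + 138 = 1190
Selection 5: 1190 + 138 = 1328
Selection 6: 1328 + 138 = 1466 → 1466 − 1372 = 94
Selection 7: 94 + 138 = 232
Selection 8: 232 + 138 = 370
Selection 9: 370 + 138 = 508
Selection 10: 508 + 138 = 646
Selection 11: 646 + 138 = 784
Selection 12: 784 + 138 = 922
Selection 13: 922 + 138 = 1060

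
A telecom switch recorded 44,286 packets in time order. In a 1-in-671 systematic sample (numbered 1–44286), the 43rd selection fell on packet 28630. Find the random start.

k = 671
r = 28630 − (43−1)×671 = 28630 − 28182 = 448

448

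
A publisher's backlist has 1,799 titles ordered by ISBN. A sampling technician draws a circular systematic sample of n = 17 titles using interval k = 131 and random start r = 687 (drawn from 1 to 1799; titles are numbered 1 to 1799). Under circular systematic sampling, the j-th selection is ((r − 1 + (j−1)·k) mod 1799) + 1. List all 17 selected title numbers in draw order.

Selection 1: 687
Selection 2: 687 + 131 = 818
Selection 3: 818 + 131 = 949
Selection 4: 949 + 131 = 1080
Selection 5: 1080 + 131 = 1211
Selection 6: 1211 + 131 = 1342
Selection 7: 1342 + 131 = 1473
Selection 8: 1473 + 131 = 1604
Selection 9: 1604 + 131 = 1735
Selection 10: 1735 + 131 = 1866 → 1866 − 1799 = 67
Selection 11: 67 + 131 = 198
Selection 12: 198 + 131 = 329
Selection 13: 329 + 131 = 460
Selection 14: 460 + 131 = 591
Selection 15: 591 + 131 = 722
Selection 16: 722 + 131 = 853
Selection 17: 853 + 131 = 984

687, 818, 949, 1080, 1211, 1342, 1473, 1604, 1735, 67, 198, 329, 460, 591, 722, 853, 984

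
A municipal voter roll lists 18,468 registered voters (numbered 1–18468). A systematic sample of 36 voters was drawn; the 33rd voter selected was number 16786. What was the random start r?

370

k = 18468/36 = 513
r = 16786 − (33−1)×513 = 16786 − 16416 = 370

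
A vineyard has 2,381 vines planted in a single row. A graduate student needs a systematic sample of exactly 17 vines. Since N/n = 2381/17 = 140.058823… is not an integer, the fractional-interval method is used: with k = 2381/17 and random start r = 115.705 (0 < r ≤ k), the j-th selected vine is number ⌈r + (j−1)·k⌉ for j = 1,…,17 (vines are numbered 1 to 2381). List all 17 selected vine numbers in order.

116, 256, 396, 536, 676, 816, 957, 1097, 1237, 1377, 1517, 1657, 1797, 1937, 2077, 2217, 2357

j=1: r + 0k = 115.705 → ⌈·⌉ = 116
j=2: r + 1k = 255.763823… → ⌈·⌉ = 256
j=3: r + 2k = 395.822647… → ⌈·⌉ = 396
j=4: r + 3k = 535.881470… → ⌈·⌉ = 536
j=5: r + 4k = 675.940294… → ⌈·⌉ = 676
j=6: r + 5k = 815.999117… → ⌈·⌉ = 816
j=7: r + 6k = 956.057941… → ⌈·⌉ = 957
j=8: r + 7k = 1096.116764… → ⌈·⌉ = 1097
j=9: r + 8k = 1236.175588… → ⌈·⌉ = 1237
j=10: r + 9k = 1376.234411… → ⌈·⌉ = 1377
j=11: r + 10k = 1516.293235… → ⌈·⌉ = 1517
j=12: r + 11k = 1656.352058… → ⌈·⌉ = 1657
j=13: r + 12k = 1796.410882… → ⌈·⌉ = 1797
j=14: r + 13k = 1936.469705… → ⌈·⌉ = 1937
j=15: r + 14k = 2076.528529… → ⌈·⌉ = 2077
j=16: r + 15k = 2216.587352… → ⌈·⌉ = 2217
j=17: r + 16k = 2356.646176… → ⌈·⌉ = 2357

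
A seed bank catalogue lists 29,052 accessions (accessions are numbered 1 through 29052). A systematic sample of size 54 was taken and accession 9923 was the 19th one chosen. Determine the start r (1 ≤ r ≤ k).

239

k = 29052/54 = 538
r = 9923 − (19−1)×538 = 9923 − 9684 = 239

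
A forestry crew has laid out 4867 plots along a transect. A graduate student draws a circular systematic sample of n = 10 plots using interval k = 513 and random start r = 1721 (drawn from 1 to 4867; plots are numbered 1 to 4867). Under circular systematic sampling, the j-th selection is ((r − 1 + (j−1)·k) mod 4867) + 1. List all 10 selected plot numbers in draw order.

1721, 2234, 2747, 3260, 3773, 4286, 4799, 445, 958, 1471

Selection 1: 1721
Selection 2: 1721 + 513 = 2234
Selection 3: 2234 + 513 = 2747
Selection 4: 2747 + 513 = 3260
Selection 5: 3260 + 513 = 3773
Selection 6: 3773 + 513 = 4286
Selection 7: 4286 + 513 = 4799
Selection 8: 4799 + 513 = 5312 → 5312 − 4867 = 445
Selection 9: 445 + 513 = 958
Selection 10: 958 + 513 = 1471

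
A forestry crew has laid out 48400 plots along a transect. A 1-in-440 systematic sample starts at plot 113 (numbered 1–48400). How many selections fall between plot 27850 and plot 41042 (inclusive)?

k = 440
First selection ≥ 27850: 113 + ⌈(27850−113)/440⌉·440 = 113 + 64×440 = 28273
Last selection ≤ 41042: 113 + ⌊(41042−113)/440⌋·440 = 113 + 93×440 = 41033
Count = 93 − 64 + 1 = 30

30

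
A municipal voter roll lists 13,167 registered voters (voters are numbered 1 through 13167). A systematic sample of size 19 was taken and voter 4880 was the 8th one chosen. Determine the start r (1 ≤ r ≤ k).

29

k = 13167/19 = 693
r = 4880 − (8−1)×693 = 4880 − 4851 = 29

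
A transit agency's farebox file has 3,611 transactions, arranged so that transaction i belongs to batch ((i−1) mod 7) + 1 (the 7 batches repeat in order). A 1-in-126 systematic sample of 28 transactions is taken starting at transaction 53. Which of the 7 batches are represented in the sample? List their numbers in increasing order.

4

Consecutive selections differ by k = 126, so their batch numbers differ by 126 mod 7 = 0.
gcd(126, 7) = 7, so the sample visits 7/7 = 1 distinct residues mod 7.
Start 53 is batch 4; the batches hit are 4.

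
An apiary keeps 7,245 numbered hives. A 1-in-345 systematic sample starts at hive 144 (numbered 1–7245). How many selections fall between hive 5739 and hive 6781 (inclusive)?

3

k = 345
First selection ≥ 5739: 144 + ⌈(5739−144)/345⌉·345 = 144 + 17×345 = 6009
Last selection ≤ 6781: 144 + ⌊(6781−144)/345⌋·345 = 144 + 19×345 = 6699
Count = 19 − 17 + 1 = 3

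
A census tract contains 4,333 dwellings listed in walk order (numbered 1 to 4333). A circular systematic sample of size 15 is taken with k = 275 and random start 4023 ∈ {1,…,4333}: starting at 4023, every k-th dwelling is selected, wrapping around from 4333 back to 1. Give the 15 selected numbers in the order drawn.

4023, 4298, 240, 515, 790, 1065, 1340, 1615, 1890, 2165, 2440, 2715, 2990, 3265, 3540

Selection 1: 4023
Selection 2: 4023 + 275 = 4298
Selection 3: 4298 + 275 = 4573 → 4573 − 4333 = 240
Selection 4: 240 + 275 = 515
Selection 5: 515 + 275 = 790
Selection 6: 790 + 275 = 1065
Selection 7: 1065 + 275 = 1340
Selection 8: 1340 + 275 = 1615
Selection 9: 1615 + 275 = 1890
Selection 10: 1890 + 275 = 2165
Selection 11: 2165 + 275 = 2440
Selection 12: 2440 + 275 = 2715
Selection 13: 2715 + 275 = 2990
Selection 14: 2990 + 275 = 3265
Selection 15: 3265 + 275 = 3540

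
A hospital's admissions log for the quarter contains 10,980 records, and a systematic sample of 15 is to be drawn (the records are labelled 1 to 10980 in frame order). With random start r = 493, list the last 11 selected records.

k = N/n = 10980/15 = 732
5th selection = 493 + 4×732 = 3421
6th: 3421 + 732 = 4153
7th: 4153 + 732 = 4885
8th: 4885 + 732 = 5617
9th: 5617 + 732 = 6349
10th: 6349 + 732 = 7081
11th: 7081 + 732 = 7813
12th: 7813 + 732 = 8545
13th: 8545 + 732 = 9277
14th: 9277 + 732 = 10009
15th: 10009 + 732 = 10741

3421, 4153, 4885, 5617, 6349, 7081, 7813, 8545, 9277, 10009, 10741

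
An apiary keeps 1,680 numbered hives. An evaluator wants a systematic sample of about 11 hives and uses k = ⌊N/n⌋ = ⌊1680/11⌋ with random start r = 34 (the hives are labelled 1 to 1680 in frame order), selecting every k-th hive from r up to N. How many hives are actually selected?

11

k = ⌊1680/11⌋ = 152
Achieved size = ⌊(1680 − 34)/152⌋ + 1 = ⌊1646/152⌋ + 1 = 10 + 1 = 11
(last selection: 34 + 10×152 = 1554 ≤ 1680; next would be 1706 > 1680)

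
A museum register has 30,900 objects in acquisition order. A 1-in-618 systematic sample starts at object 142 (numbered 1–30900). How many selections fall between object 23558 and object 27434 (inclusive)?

k = 618
First selection ≥ 23558: 142 + ⌈(23558−142)/618⌉·618 = 142 + 38×618 = 23626
Last selection ≤ 27434: 142 + ⌊(27434−142)/618⌋·618 = 142 + 44×618 = 27334
Count = 44 − 38 + 1 = 7

7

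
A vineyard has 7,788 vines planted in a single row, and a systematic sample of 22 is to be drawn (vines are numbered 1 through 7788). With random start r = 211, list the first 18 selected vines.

k = N/n = 7788/22 = 354
vine 1: 211
vine 2: 211 + 354 = 565
vine 3: 565 + 354 = 919
vine 4: 919 + 354 = 1273
vine 5: 1273 + 354 = 1627
vine 6: 1627 + 354 = 1981
vine 7: 1981 + 354 = 2335
vine 8: 2335 + 354 = 2689
vine 9: 2689 + 354 = 3043
vine 10: 3043 + 354 = 3397
vine 11: 3397 + 354 = 3751
vine 12: 3751 + 354 = 4105
vine 13: 4105 + 354 = 4459
vine 14: 4459 + 354 = 4813
vine 15: 4813 + 354 = 5167
vine 16: 5167 + 354 = 5521
vine 17: 5521 + 354 = 5875
vine 18: 5875 + 354 = 6229

211, 565, 919, 1273, 1627, 1981, 2335, 2689, 3043, 3397, 3751, 4105, 4459, 4813, 5167, 5521, 5875, 6229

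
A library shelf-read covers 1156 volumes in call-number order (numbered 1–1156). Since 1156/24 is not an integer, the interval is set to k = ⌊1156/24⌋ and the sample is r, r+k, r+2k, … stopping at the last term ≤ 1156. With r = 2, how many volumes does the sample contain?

25

k = ⌊1156/24⌋ = 48
Achieved size = ⌊(1156 − 2)/48⌋ + 1 = ⌊1154/48⌋ + 1 = 24 + 1 = 25
(last selection: 2 + 24×48 = 1154 ≤ 1156; next would be 1202 > 1156)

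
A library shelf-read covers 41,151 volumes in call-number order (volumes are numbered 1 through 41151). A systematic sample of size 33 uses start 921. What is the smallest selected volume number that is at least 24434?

24614

k = 41151/33 = 1247
Steps past start: ⌈(24434 − 921)/1247⌉ = ⌈23513/1247⌉ = 19
Selected volume: 921 + 19×1247 = 24614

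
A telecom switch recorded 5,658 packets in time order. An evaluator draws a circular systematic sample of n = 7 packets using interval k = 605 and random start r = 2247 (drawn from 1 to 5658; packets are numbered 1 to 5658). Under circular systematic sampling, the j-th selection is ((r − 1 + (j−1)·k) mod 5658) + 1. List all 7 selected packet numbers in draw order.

2247, 2852, 3457, 4062, 4667, 5272, 219

Selection 1: 2247
Selection 2: 2247 + 605 = 2852
Selection 3: 2852 + 605 = 3457
Selection 4: 3457 + 605 = 4062
Selection 5: 4062 + 605 = 4667
Selection 6: 4667 + 605 = 5272
Selection 7: 5272 + 605 = 5877 → 5877 − 5658 = 219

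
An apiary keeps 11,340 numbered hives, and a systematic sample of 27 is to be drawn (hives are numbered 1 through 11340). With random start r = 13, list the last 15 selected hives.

k = N/n = 11340/27 = 420
13th selection = 13 + 12×420 = 5053
14th: 5053 + 420 = 5473
15th: 5473 + 420 = 5893
16th: 5893 + 420 = 6313
17th: 6313 + 420 = 6733
18th: 6733 + 420 = 7153
19th: 7153 + 420 = 7573
20th: 7573 + 420 = 7993
21st: 7993 + 420 = 8413
22nd: 8413 + 420 = 8833
23rd: 8833 + 420 = 9253
24th: 9253 + 420 = 9673
25th: 9673 + 420 = 10093
26th: 10093 + 420 = 10513
27th: 10513 + 420 = 10933

5053, 5473, 5893, 6313, 6733, 7153, 7573, 7993, 8413, 8833, 9253, 9673, 10093, 10513, 10933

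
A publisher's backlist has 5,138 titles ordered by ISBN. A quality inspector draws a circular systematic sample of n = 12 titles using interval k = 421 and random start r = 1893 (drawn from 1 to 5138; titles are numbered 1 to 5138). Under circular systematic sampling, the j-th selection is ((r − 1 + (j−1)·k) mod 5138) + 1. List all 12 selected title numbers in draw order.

1893, 2314, 2735, 3156, 3577, 3998, 4419, 4840, 123, 544, 965, 1386

Selection 1: 1893
Selection 2: 1893 + 421 = 2314
Selection 3: 2314 + 421 = 2735
Selection 4: 2735 + 421 = 3156
Selection 5: 3156 + 421 = 3577
Selection 6: 3577 + 421 = 3998
Selection 7: 3998 + 421 = 4419
Selection 8: 4419 + 421 = 4840
Selection 9: 4840 + 421 = 5261 → 5261 − 5138 = 123
Selection 10: 123 + 421 = 544
Selection 11: 544 + 421 = 965
Selection 12: 965 + 421 = 1386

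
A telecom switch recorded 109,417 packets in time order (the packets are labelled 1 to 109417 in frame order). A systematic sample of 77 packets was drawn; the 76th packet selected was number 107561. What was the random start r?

986

k = 109417/77 = 1421
r = 107561 − (76−1)×1421 = 107561 − 106575 = 986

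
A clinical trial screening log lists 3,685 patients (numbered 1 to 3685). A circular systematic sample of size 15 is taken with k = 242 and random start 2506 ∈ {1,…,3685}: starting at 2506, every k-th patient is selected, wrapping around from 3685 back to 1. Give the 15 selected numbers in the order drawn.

2506, 2748, 2990, 3232, 3474, 31, 273, 515, 757, 999, 1241, 1483, 1725, 1967, 2209

Selection 1: 2506
Selection 2: 2506 + 242 = 2748
Selection 3: 2748 + 242 = 2990
Selection 4: 2990 + 242 = 3232
Selection 5: 3232 + 242 = 3474
Selection 6: 3474 + 242 = 3716 → 3716 − 3685 = 31
Selection 7: 31 + 242 = 273
Selection 8: 273 + 242 = 515
Selection 9: 515 + 242 = 757
Selection 10: 757 + 242 = 999
Selection 11: 999 + 242 = 1241
Selection 12: 1241 + 242 = 1483
Selection 13: 1483 + 242 = 1725
Selection 14: 1725 + 242 = 1967
Selection 15: 1967 + 242 = 2209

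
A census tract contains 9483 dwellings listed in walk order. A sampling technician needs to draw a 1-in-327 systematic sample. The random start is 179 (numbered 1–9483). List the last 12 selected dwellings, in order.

5738, 6065, 6392, 6719, 7046, 7373, 7700, 8027, 8354, 8681, 9008, 9335

18th selection = 179 + 17×327 = 5738
19th: 5738 + 327 = 6065
20th: 6065 + 327 = 6392
21st: 6392 + 327 = 6719
22nd: 6719 + 327 = 7046
23rd: 7046 + 327 = 7373
24th: 7373 + 327 = 7700
25th: 7700 + 327 = 8027
26th: 8027 + 327 = 8354
27th: 8354 + 327 = 8681
28th: 8681 + 327 = 9008
29th: 9008 + 327 = 9335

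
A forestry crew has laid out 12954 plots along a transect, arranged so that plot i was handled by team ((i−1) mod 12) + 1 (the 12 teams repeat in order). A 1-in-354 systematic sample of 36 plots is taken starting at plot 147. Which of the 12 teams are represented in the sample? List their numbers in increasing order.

Consecutive selections differ by k = 354, so their team numbers differ by 354 mod 12 = 6.
gcd(354, 12) = 6, so the sample visits 12/6 = 2 distinct residues mod 12.
Start 147 is team 3; the teams hit are 3, 9.

3, 9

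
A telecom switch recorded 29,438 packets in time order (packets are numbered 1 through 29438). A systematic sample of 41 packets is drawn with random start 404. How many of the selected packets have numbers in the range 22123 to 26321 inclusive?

k = 29438/41 = 718
First selection ≥ 22123: 404 + ⌈(22123−404)/718⌉·718 = 404 + 31×718 = 22662
Last selection ≤ 26321: 404 + ⌊(26321−404)/718⌋·718 = 404 + 36×718 = 26252
Count = 36 − 31 + 1 = 6

6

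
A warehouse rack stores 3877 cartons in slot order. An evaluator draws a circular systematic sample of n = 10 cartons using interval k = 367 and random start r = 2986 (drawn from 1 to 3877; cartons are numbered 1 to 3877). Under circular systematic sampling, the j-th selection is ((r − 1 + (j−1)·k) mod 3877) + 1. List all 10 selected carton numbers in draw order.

Selection 1: 2986
Selection 2: 2986 + 367 = 3353
Selection 3: 3353 + 367 = 3720
Selection 4: 3720 + 367 = 4087 → 4087 − 3877 = 210
Selection 5: 210 + 367 = 577
Selection 6: 577 + 367 = 944
Selection 7: 944 + 367 = 1311
Selection 8: 1311 + 367 = 1678
Selection 9: 1678 + 367 = 2045
Selection 10: 2045 + 367 = 2412

2986, 3353, 3720, 210, 577, 944, 1311, 1678, 2045, 2412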